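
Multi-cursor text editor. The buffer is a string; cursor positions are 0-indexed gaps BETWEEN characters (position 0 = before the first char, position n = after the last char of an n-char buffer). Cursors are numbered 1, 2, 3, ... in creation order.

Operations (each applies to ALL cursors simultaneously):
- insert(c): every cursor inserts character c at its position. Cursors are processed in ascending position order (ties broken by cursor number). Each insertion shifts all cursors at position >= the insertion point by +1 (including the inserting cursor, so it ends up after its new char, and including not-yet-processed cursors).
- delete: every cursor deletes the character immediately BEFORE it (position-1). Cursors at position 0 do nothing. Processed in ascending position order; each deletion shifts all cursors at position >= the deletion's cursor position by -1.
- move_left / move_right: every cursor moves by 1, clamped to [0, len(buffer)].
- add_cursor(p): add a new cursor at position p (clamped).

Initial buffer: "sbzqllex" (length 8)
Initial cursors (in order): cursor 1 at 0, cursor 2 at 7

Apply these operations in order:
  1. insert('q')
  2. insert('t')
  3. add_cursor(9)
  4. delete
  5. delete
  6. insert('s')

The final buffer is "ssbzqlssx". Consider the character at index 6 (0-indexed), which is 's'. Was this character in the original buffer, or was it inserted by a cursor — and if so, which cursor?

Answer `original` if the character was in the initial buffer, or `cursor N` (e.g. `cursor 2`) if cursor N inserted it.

Answer: cursor 2

Derivation:
After op 1 (insert('q')): buffer="qsbzqlleqx" (len 10), cursors c1@1 c2@9, authorship 1.......2.
After op 2 (insert('t')): buffer="qtsbzqlleqtx" (len 12), cursors c1@2 c2@11, authorship 11.......22.
After op 3 (add_cursor(9)): buffer="qtsbzqlleqtx" (len 12), cursors c1@2 c3@9 c2@11, authorship 11.......22.
After op 4 (delete): buffer="qsbzqllqx" (len 9), cursors c1@1 c3@7 c2@8, authorship 1......2.
After op 5 (delete): buffer="sbzqlx" (len 6), cursors c1@0 c2@5 c3@5, authorship ......
After op 6 (insert('s')): buffer="ssbzqlssx" (len 9), cursors c1@1 c2@8 c3@8, authorship 1.....23.
Authorship (.=original, N=cursor N): 1 . . . . . 2 3 .
Index 6: author = 2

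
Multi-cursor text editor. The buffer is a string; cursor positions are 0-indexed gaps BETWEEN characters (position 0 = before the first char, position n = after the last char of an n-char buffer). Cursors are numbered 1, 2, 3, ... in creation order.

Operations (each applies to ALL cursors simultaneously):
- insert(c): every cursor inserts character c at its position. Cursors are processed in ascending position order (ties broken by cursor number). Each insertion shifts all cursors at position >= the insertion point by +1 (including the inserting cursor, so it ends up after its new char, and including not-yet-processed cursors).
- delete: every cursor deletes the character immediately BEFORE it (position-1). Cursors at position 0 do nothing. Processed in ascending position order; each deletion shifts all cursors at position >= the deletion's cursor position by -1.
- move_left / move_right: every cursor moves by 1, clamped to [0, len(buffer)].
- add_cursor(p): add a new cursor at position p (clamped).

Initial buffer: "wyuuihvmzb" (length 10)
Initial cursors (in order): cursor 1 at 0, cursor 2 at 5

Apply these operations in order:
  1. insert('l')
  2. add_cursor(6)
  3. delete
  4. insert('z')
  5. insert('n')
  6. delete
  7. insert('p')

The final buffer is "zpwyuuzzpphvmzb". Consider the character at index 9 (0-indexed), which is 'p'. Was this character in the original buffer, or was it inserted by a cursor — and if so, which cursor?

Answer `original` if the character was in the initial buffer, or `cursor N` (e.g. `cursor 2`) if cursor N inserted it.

Answer: cursor 3

Derivation:
After op 1 (insert('l')): buffer="lwyuuilhvmzb" (len 12), cursors c1@1 c2@7, authorship 1.....2.....
After op 2 (add_cursor(6)): buffer="lwyuuilhvmzb" (len 12), cursors c1@1 c3@6 c2@7, authorship 1.....2.....
After op 3 (delete): buffer="wyuuhvmzb" (len 9), cursors c1@0 c2@4 c3@4, authorship .........
After op 4 (insert('z')): buffer="zwyuuzzhvmzb" (len 12), cursors c1@1 c2@7 c3@7, authorship 1....23.....
After op 5 (insert('n')): buffer="znwyuuzznnhvmzb" (len 15), cursors c1@2 c2@10 c3@10, authorship 11....2323.....
After op 6 (delete): buffer="zwyuuzzhvmzb" (len 12), cursors c1@1 c2@7 c3@7, authorship 1....23.....
After op 7 (insert('p')): buffer="zpwyuuzzpphvmzb" (len 15), cursors c1@2 c2@10 c3@10, authorship 11....2323.....
Authorship (.=original, N=cursor N): 1 1 . . . . 2 3 2 3 . . . . .
Index 9: author = 3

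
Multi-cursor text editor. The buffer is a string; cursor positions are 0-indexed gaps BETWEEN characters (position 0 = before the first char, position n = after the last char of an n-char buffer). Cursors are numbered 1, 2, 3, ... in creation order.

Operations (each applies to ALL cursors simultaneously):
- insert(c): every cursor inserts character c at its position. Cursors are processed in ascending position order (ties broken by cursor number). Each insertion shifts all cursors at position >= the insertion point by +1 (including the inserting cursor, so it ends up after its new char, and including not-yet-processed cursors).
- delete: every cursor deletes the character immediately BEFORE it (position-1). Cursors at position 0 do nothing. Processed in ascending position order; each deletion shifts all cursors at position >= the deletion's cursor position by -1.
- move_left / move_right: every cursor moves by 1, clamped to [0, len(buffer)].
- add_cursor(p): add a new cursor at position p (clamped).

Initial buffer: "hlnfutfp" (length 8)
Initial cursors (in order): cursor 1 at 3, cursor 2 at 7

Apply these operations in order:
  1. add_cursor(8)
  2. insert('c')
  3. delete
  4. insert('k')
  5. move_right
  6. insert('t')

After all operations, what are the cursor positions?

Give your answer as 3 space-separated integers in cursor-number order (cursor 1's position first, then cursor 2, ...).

Answer: 6 12 14

Derivation:
After op 1 (add_cursor(8)): buffer="hlnfutfp" (len 8), cursors c1@3 c2@7 c3@8, authorship ........
After op 2 (insert('c')): buffer="hlncfutfcpc" (len 11), cursors c1@4 c2@9 c3@11, authorship ...1....2.3
After op 3 (delete): buffer="hlnfutfp" (len 8), cursors c1@3 c2@7 c3@8, authorship ........
After op 4 (insert('k')): buffer="hlnkfutfkpk" (len 11), cursors c1@4 c2@9 c3@11, authorship ...1....2.3
After op 5 (move_right): buffer="hlnkfutfkpk" (len 11), cursors c1@5 c2@10 c3@11, authorship ...1....2.3
After op 6 (insert('t')): buffer="hlnkftutfkptkt" (len 14), cursors c1@6 c2@12 c3@14, authorship ...1.1...2.233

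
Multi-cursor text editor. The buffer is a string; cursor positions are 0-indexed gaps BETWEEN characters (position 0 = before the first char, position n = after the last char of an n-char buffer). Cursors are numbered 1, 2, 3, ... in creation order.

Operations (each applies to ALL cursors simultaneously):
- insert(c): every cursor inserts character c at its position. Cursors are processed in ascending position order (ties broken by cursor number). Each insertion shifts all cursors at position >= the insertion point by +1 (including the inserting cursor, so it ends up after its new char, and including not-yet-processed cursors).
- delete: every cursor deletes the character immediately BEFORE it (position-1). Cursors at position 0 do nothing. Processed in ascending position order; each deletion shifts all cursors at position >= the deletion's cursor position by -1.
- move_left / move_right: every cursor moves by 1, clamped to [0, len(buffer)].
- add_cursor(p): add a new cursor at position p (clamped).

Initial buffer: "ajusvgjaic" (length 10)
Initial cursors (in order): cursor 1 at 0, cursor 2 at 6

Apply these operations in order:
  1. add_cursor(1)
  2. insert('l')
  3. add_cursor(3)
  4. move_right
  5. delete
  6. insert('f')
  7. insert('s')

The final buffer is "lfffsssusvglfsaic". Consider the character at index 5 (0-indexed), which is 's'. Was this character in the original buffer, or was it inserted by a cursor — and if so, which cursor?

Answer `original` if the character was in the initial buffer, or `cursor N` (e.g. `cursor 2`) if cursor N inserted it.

Answer: cursor 3

Derivation:
After op 1 (add_cursor(1)): buffer="ajusvgjaic" (len 10), cursors c1@0 c3@1 c2@6, authorship ..........
After op 2 (insert('l')): buffer="laljusvgljaic" (len 13), cursors c1@1 c3@3 c2@9, authorship 1.3.....2....
After op 3 (add_cursor(3)): buffer="laljusvgljaic" (len 13), cursors c1@1 c3@3 c4@3 c2@9, authorship 1.3.....2....
After op 4 (move_right): buffer="laljusvgljaic" (len 13), cursors c1@2 c3@4 c4@4 c2@10, authorship 1.3.....2....
After op 5 (delete): buffer="lusvglaic" (len 9), cursors c1@1 c3@1 c4@1 c2@6, authorship 1....2...
After op 6 (insert('f')): buffer="lfffusvglfaic" (len 13), cursors c1@4 c3@4 c4@4 c2@10, authorship 1134....22...
After op 7 (insert('s')): buffer="lfffsssusvglfsaic" (len 17), cursors c1@7 c3@7 c4@7 c2@14, authorship 1134134....222...
Authorship (.=original, N=cursor N): 1 1 3 4 1 3 4 . . . . 2 2 2 . . .
Index 5: author = 3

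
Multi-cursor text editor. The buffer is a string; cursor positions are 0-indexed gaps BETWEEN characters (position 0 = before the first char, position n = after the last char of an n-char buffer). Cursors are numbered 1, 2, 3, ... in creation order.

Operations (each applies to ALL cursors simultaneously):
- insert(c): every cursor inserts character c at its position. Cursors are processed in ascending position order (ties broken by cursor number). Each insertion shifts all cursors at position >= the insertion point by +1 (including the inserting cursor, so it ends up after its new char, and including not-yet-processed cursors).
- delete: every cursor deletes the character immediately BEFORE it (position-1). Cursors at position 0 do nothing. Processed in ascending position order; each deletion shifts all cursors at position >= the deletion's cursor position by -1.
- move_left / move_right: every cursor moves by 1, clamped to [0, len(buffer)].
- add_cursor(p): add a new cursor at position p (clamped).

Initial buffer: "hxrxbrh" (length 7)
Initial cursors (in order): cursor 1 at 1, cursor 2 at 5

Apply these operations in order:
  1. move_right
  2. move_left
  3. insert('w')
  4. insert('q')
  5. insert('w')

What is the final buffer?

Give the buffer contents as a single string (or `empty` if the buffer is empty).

After op 1 (move_right): buffer="hxrxbrh" (len 7), cursors c1@2 c2@6, authorship .......
After op 2 (move_left): buffer="hxrxbrh" (len 7), cursors c1@1 c2@5, authorship .......
After op 3 (insert('w')): buffer="hwxrxbwrh" (len 9), cursors c1@2 c2@7, authorship .1....2..
After op 4 (insert('q')): buffer="hwqxrxbwqrh" (len 11), cursors c1@3 c2@9, authorship .11....22..
After op 5 (insert('w')): buffer="hwqwxrxbwqwrh" (len 13), cursors c1@4 c2@11, authorship .111....222..

Answer: hwqwxrxbwqwrh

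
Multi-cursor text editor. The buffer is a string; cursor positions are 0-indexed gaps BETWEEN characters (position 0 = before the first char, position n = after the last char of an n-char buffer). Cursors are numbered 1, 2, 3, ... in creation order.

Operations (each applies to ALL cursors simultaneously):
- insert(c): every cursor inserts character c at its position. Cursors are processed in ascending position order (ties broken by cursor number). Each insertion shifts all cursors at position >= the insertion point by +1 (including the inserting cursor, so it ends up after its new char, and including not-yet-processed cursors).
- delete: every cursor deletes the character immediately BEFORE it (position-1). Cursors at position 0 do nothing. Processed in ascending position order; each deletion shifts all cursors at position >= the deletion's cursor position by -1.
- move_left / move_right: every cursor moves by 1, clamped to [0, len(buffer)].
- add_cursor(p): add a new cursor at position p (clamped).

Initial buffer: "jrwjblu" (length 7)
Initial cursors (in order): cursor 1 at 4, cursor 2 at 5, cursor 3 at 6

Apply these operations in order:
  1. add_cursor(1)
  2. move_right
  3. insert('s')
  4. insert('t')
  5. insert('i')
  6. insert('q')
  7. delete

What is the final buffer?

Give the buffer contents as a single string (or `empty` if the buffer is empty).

Answer: jrstiwjbstilstiusti

Derivation:
After op 1 (add_cursor(1)): buffer="jrwjblu" (len 7), cursors c4@1 c1@4 c2@5 c3@6, authorship .......
After op 2 (move_right): buffer="jrwjblu" (len 7), cursors c4@2 c1@5 c2@6 c3@7, authorship .......
After op 3 (insert('s')): buffer="jrswjbslsus" (len 11), cursors c4@3 c1@7 c2@9 c3@11, authorship ..4...1.2.3
After op 4 (insert('t')): buffer="jrstwjbstlstust" (len 15), cursors c4@4 c1@9 c2@12 c3@15, authorship ..44...11.22.33
After op 5 (insert('i')): buffer="jrstiwjbstilstiusti" (len 19), cursors c4@5 c1@11 c2@15 c3@19, authorship ..444...111.222.333
After op 6 (insert('q')): buffer="jrstiqwjbstiqlstiqustiq" (len 23), cursors c4@6 c1@13 c2@18 c3@23, authorship ..4444...1111.2222.3333
After op 7 (delete): buffer="jrstiwjbstilstiusti" (len 19), cursors c4@5 c1@11 c2@15 c3@19, authorship ..444...111.222.333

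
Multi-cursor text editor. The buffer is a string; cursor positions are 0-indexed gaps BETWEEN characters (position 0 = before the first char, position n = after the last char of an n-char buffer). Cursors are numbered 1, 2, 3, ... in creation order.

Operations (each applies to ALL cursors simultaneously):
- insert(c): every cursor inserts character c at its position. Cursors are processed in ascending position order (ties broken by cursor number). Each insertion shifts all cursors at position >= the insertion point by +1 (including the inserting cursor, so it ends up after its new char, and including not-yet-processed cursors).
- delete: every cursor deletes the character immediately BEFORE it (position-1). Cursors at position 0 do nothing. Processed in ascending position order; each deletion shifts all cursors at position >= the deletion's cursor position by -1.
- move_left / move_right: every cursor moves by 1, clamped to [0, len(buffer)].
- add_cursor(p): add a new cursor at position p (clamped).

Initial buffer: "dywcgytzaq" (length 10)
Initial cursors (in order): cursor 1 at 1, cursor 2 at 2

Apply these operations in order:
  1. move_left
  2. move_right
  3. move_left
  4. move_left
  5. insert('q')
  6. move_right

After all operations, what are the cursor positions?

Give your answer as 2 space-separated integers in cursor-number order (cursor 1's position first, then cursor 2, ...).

After op 1 (move_left): buffer="dywcgytzaq" (len 10), cursors c1@0 c2@1, authorship ..........
After op 2 (move_right): buffer="dywcgytzaq" (len 10), cursors c1@1 c2@2, authorship ..........
After op 3 (move_left): buffer="dywcgytzaq" (len 10), cursors c1@0 c2@1, authorship ..........
After op 4 (move_left): buffer="dywcgytzaq" (len 10), cursors c1@0 c2@0, authorship ..........
After op 5 (insert('q')): buffer="qqdywcgytzaq" (len 12), cursors c1@2 c2@2, authorship 12..........
After op 6 (move_right): buffer="qqdywcgytzaq" (len 12), cursors c1@3 c2@3, authorship 12..........

Answer: 3 3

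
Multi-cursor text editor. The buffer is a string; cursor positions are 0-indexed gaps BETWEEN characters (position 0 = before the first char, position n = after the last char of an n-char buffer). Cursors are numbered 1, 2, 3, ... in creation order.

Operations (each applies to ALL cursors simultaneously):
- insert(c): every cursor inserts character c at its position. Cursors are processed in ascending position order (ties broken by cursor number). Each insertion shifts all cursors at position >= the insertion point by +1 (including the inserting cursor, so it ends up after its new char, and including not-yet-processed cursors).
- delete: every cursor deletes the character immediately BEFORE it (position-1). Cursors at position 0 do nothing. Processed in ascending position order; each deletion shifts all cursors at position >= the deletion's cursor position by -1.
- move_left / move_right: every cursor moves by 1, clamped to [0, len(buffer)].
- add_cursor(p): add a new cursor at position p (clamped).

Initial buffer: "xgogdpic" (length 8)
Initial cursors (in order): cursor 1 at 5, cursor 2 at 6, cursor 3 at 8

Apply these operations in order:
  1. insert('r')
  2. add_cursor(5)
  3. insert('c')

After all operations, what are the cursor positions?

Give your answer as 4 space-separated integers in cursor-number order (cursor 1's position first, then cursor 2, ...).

After op 1 (insert('r')): buffer="xgogdrpricr" (len 11), cursors c1@6 c2@8 c3@11, authorship .....1.2..3
After op 2 (add_cursor(5)): buffer="xgogdrpricr" (len 11), cursors c4@5 c1@6 c2@8 c3@11, authorship .....1.2..3
After op 3 (insert('c')): buffer="xgogdcrcprcicrc" (len 15), cursors c4@6 c1@8 c2@11 c3@15, authorship .....411.22..33

Answer: 8 11 15 6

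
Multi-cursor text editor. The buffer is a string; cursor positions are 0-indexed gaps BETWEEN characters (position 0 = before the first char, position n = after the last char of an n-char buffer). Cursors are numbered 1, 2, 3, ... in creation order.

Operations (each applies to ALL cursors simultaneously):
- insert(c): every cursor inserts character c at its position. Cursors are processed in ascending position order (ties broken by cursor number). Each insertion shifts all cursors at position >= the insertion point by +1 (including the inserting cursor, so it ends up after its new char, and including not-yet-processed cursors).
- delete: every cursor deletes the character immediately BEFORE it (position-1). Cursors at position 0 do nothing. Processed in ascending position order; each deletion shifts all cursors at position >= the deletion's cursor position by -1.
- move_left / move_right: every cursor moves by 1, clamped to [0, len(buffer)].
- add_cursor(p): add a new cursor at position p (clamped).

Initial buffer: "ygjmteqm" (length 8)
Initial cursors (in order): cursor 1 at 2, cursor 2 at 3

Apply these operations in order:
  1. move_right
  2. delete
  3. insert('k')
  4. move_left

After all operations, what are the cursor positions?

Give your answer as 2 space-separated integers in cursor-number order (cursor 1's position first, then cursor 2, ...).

Answer: 3 3

Derivation:
After op 1 (move_right): buffer="ygjmteqm" (len 8), cursors c1@3 c2@4, authorship ........
After op 2 (delete): buffer="ygteqm" (len 6), cursors c1@2 c2@2, authorship ......
After op 3 (insert('k')): buffer="ygkkteqm" (len 8), cursors c1@4 c2@4, authorship ..12....
After op 4 (move_left): buffer="ygkkteqm" (len 8), cursors c1@3 c2@3, authorship ..12....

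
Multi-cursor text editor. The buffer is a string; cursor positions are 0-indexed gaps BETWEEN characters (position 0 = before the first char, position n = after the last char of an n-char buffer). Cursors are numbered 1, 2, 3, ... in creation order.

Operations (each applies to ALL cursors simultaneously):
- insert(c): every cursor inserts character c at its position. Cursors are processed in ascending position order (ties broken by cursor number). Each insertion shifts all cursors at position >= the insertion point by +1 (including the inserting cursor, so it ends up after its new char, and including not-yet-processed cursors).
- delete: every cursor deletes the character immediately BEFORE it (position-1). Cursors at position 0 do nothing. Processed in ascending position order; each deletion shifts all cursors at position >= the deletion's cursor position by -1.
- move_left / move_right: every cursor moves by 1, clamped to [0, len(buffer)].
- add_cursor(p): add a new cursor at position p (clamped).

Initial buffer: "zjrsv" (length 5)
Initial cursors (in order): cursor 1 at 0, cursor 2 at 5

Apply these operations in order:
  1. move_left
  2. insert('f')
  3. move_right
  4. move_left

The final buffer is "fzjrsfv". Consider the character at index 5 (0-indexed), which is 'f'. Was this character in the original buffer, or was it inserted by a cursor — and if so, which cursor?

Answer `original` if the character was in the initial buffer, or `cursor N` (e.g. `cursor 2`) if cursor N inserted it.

After op 1 (move_left): buffer="zjrsv" (len 5), cursors c1@0 c2@4, authorship .....
After op 2 (insert('f')): buffer="fzjrsfv" (len 7), cursors c1@1 c2@6, authorship 1....2.
After op 3 (move_right): buffer="fzjrsfv" (len 7), cursors c1@2 c2@7, authorship 1....2.
After op 4 (move_left): buffer="fzjrsfv" (len 7), cursors c1@1 c2@6, authorship 1....2.
Authorship (.=original, N=cursor N): 1 . . . . 2 .
Index 5: author = 2

Answer: cursor 2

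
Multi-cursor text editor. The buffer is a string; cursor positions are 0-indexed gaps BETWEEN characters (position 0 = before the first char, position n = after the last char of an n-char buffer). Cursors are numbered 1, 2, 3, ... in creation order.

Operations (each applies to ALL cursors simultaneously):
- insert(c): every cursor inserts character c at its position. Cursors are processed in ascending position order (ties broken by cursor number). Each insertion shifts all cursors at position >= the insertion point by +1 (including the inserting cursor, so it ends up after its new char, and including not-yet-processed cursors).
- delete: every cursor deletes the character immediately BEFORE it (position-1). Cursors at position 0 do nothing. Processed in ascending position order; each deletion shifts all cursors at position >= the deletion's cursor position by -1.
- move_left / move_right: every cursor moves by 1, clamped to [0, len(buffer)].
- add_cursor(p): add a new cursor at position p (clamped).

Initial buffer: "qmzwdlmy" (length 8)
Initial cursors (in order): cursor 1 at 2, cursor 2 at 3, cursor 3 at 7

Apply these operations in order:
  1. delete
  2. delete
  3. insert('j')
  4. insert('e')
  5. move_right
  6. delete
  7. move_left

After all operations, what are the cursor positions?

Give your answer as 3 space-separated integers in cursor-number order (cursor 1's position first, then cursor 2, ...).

Answer: 2 2 5

Derivation:
After op 1 (delete): buffer="qwdly" (len 5), cursors c1@1 c2@1 c3@4, authorship .....
After op 2 (delete): buffer="wdy" (len 3), cursors c1@0 c2@0 c3@2, authorship ...
After op 3 (insert('j')): buffer="jjwdjy" (len 6), cursors c1@2 c2@2 c3@5, authorship 12..3.
After op 4 (insert('e')): buffer="jjeewdjey" (len 9), cursors c1@4 c2@4 c3@8, authorship 1212..33.
After op 5 (move_right): buffer="jjeewdjey" (len 9), cursors c1@5 c2@5 c3@9, authorship 1212..33.
After op 6 (delete): buffer="jjedje" (len 6), cursors c1@3 c2@3 c3@6, authorship 121.33
After op 7 (move_left): buffer="jjedje" (len 6), cursors c1@2 c2@2 c3@5, authorship 121.33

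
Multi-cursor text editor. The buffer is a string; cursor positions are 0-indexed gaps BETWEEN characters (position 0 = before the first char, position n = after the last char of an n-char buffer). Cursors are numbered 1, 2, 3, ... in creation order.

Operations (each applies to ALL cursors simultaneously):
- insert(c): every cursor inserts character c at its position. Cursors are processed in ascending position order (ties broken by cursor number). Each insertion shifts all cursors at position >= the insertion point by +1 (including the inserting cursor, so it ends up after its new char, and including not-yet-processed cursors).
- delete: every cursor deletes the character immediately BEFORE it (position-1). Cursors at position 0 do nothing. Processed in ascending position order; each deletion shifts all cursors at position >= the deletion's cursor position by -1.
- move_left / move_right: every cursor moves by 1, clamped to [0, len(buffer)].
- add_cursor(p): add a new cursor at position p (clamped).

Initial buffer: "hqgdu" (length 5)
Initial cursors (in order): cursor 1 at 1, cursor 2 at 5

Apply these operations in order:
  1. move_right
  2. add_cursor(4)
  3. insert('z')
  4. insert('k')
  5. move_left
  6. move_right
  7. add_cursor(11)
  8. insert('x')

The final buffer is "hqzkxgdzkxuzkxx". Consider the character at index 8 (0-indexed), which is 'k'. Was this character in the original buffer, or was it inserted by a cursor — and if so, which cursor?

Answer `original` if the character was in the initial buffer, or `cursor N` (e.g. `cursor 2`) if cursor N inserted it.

Answer: cursor 3

Derivation:
After op 1 (move_right): buffer="hqgdu" (len 5), cursors c1@2 c2@5, authorship .....
After op 2 (add_cursor(4)): buffer="hqgdu" (len 5), cursors c1@2 c3@4 c2@5, authorship .....
After op 3 (insert('z')): buffer="hqzgdzuz" (len 8), cursors c1@3 c3@6 c2@8, authorship ..1..3.2
After op 4 (insert('k')): buffer="hqzkgdzkuzk" (len 11), cursors c1@4 c3@8 c2@11, authorship ..11..33.22
After op 5 (move_left): buffer="hqzkgdzkuzk" (len 11), cursors c1@3 c3@7 c2@10, authorship ..11..33.22
After op 6 (move_right): buffer="hqzkgdzkuzk" (len 11), cursors c1@4 c3@8 c2@11, authorship ..11..33.22
After op 7 (add_cursor(11)): buffer="hqzkgdzkuzk" (len 11), cursors c1@4 c3@8 c2@11 c4@11, authorship ..11..33.22
After op 8 (insert('x')): buffer="hqzkxgdzkxuzkxx" (len 15), cursors c1@5 c3@10 c2@15 c4@15, authorship ..111..333.2224
Authorship (.=original, N=cursor N): . . 1 1 1 . . 3 3 3 . 2 2 2 4
Index 8: author = 3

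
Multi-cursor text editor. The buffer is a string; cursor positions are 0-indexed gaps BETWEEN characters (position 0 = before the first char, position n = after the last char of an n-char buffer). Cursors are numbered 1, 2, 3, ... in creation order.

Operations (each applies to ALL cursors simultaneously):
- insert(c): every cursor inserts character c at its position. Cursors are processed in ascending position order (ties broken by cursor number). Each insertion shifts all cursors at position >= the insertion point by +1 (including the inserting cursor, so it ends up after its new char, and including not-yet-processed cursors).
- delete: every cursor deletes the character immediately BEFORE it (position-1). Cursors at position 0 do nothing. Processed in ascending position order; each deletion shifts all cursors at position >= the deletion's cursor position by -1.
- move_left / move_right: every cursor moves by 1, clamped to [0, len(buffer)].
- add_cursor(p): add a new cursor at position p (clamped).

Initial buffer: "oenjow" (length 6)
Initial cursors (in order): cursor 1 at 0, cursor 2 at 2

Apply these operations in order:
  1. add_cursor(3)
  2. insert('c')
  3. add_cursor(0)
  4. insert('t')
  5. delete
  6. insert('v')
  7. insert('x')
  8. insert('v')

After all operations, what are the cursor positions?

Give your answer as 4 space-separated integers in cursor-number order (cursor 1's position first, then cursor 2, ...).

Answer: 7 13 18 3

Derivation:
After op 1 (add_cursor(3)): buffer="oenjow" (len 6), cursors c1@0 c2@2 c3@3, authorship ......
After op 2 (insert('c')): buffer="coecncjow" (len 9), cursors c1@1 c2@4 c3@6, authorship 1..2.3...
After op 3 (add_cursor(0)): buffer="coecncjow" (len 9), cursors c4@0 c1@1 c2@4 c3@6, authorship 1..2.3...
After op 4 (insert('t')): buffer="tctoectnctjow" (len 13), cursors c4@1 c1@3 c2@7 c3@10, authorship 411..22.33...
After op 5 (delete): buffer="coecncjow" (len 9), cursors c4@0 c1@1 c2@4 c3@6, authorship 1..2.3...
After op 6 (insert('v')): buffer="vcvoecvncvjow" (len 13), cursors c4@1 c1@3 c2@7 c3@10, authorship 411..22.33...
After op 7 (insert('x')): buffer="vxcvxoecvxncvxjow" (len 17), cursors c4@2 c1@5 c2@10 c3@14, authorship 44111..222.333...
After op 8 (insert('v')): buffer="vxvcvxvoecvxvncvxvjow" (len 21), cursors c4@3 c1@7 c2@13 c3@18, authorship 4441111..2222.3333...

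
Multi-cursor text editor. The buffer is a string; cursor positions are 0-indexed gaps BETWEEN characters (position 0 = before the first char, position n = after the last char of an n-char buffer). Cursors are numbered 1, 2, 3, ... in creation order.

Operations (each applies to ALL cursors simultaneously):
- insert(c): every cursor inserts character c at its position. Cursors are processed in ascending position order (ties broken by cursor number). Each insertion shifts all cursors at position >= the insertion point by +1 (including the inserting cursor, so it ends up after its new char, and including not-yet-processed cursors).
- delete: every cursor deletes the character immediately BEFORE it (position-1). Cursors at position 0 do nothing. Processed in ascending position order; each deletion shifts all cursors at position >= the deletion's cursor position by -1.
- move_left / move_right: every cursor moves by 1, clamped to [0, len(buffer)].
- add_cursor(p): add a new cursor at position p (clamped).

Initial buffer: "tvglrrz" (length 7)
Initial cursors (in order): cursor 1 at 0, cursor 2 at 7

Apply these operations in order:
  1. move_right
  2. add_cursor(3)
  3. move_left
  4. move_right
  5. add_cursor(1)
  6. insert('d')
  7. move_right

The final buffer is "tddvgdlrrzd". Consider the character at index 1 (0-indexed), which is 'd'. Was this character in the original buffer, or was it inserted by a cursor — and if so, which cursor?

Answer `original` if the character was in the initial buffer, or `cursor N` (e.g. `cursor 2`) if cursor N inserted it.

After op 1 (move_right): buffer="tvglrrz" (len 7), cursors c1@1 c2@7, authorship .......
After op 2 (add_cursor(3)): buffer="tvglrrz" (len 7), cursors c1@1 c3@3 c2@7, authorship .......
After op 3 (move_left): buffer="tvglrrz" (len 7), cursors c1@0 c3@2 c2@6, authorship .......
After op 4 (move_right): buffer="tvglrrz" (len 7), cursors c1@1 c3@3 c2@7, authorship .......
After op 5 (add_cursor(1)): buffer="tvglrrz" (len 7), cursors c1@1 c4@1 c3@3 c2@7, authorship .......
After op 6 (insert('d')): buffer="tddvgdlrrzd" (len 11), cursors c1@3 c4@3 c3@6 c2@11, authorship .14..3....2
After op 7 (move_right): buffer="tddvgdlrrzd" (len 11), cursors c1@4 c4@4 c3@7 c2@11, authorship .14..3....2
Authorship (.=original, N=cursor N): . 1 4 . . 3 . . . . 2
Index 1: author = 1

Answer: cursor 1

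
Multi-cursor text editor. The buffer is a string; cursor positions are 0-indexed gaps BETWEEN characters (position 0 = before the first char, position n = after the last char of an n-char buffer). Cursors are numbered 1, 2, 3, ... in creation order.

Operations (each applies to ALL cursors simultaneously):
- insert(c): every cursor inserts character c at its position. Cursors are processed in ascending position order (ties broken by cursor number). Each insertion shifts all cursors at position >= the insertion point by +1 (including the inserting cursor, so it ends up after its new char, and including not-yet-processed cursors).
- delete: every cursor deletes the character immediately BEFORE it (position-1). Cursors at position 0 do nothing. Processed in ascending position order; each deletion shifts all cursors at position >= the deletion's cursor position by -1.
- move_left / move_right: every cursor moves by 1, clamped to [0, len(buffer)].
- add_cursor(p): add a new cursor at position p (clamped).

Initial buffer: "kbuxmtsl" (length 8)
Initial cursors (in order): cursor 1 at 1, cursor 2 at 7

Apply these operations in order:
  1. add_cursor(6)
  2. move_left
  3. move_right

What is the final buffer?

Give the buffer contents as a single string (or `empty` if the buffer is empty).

After op 1 (add_cursor(6)): buffer="kbuxmtsl" (len 8), cursors c1@1 c3@6 c2@7, authorship ........
After op 2 (move_left): buffer="kbuxmtsl" (len 8), cursors c1@0 c3@5 c2@6, authorship ........
After op 3 (move_right): buffer="kbuxmtsl" (len 8), cursors c1@1 c3@6 c2@7, authorship ........

Answer: kbuxmtsl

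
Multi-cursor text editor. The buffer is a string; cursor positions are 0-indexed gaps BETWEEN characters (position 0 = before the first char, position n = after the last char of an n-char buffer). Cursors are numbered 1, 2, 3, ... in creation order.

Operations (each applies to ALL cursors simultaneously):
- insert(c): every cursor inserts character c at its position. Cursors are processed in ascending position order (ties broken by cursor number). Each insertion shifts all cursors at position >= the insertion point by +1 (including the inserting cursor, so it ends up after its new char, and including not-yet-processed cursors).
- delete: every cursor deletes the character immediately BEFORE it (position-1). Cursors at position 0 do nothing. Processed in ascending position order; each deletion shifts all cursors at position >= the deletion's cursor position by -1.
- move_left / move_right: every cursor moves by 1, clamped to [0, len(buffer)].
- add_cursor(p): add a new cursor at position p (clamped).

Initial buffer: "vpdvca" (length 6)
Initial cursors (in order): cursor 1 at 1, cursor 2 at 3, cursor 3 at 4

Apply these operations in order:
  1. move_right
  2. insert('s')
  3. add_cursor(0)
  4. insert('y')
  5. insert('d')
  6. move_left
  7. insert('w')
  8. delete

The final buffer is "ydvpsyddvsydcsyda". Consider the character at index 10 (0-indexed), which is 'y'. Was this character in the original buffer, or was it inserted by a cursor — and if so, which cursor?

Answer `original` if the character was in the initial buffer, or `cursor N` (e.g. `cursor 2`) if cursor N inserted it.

Answer: cursor 2

Derivation:
After op 1 (move_right): buffer="vpdvca" (len 6), cursors c1@2 c2@4 c3@5, authorship ......
After op 2 (insert('s')): buffer="vpsdvscsa" (len 9), cursors c1@3 c2@6 c3@8, authorship ..1..2.3.
After op 3 (add_cursor(0)): buffer="vpsdvscsa" (len 9), cursors c4@0 c1@3 c2@6 c3@8, authorship ..1..2.3.
After op 4 (insert('y')): buffer="yvpsydvsycsya" (len 13), cursors c4@1 c1@5 c2@9 c3@12, authorship 4..11..22.33.
After op 5 (insert('d')): buffer="ydvpsyddvsydcsyda" (len 17), cursors c4@2 c1@7 c2@12 c3@16, authorship 44..111..222.333.
After op 6 (move_left): buffer="ydvpsyddvsydcsyda" (len 17), cursors c4@1 c1@6 c2@11 c3@15, authorship 44..111..222.333.
After op 7 (insert('w')): buffer="ywdvpsywddvsywdcsywda" (len 21), cursors c4@2 c1@8 c2@14 c3@19, authorship 444..1111..2222.3333.
After op 8 (delete): buffer="ydvpsyddvsydcsyda" (len 17), cursors c4@1 c1@6 c2@11 c3@15, authorship 44..111..222.333.
Authorship (.=original, N=cursor N): 4 4 . . 1 1 1 . . 2 2 2 . 3 3 3 .
Index 10: author = 2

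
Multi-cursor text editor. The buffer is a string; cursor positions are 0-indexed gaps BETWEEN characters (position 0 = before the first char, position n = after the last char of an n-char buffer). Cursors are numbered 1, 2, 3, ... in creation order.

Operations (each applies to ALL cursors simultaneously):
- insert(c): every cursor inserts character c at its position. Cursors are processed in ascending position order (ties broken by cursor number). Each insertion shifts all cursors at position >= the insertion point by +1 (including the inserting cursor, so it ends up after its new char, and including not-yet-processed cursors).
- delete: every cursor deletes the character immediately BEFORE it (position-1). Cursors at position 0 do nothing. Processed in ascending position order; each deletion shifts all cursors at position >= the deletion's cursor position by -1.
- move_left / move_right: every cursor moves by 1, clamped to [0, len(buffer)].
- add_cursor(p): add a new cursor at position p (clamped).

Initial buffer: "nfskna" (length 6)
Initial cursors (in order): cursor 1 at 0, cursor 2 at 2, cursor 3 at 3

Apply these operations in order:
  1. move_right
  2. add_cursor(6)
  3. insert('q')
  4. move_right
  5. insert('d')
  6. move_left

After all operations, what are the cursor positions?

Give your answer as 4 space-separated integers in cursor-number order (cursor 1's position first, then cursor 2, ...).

Answer: 3 7 10 13

Derivation:
After op 1 (move_right): buffer="nfskna" (len 6), cursors c1@1 c2@3 c3@4, authorship ......
After op 2 (add_cursor(6)): buffer="nfskna" (len 6), cursors c1@1 c2@3 c3@4 c4@6, authorship ......
After op 3 (insert('q')): buffer="nqfsqkqnaq" (len 10), cursors c1@2 c2@5 c3@7 c4@10, authorship .1..2.3..4
After op 4 (move_right): buffer="nqfsqkqnaq" (len 10), cursors c1@3 c2@6 c3@8 c4@10, authorship .1..2.3..4
After op 5 (insert('d')): buffer="nqfdsqkdqndaqd" (len 14), cursors c1@4 c2@8 c3@11 c4@14, authorship .1.1.2.23.3.44
After op 6 (move_left): buffer="nqfdsqkdqndaqd" (len 14), cursors c1@3 c2@7 c3@10 c4@13, authorship .1.1.2.23.3.44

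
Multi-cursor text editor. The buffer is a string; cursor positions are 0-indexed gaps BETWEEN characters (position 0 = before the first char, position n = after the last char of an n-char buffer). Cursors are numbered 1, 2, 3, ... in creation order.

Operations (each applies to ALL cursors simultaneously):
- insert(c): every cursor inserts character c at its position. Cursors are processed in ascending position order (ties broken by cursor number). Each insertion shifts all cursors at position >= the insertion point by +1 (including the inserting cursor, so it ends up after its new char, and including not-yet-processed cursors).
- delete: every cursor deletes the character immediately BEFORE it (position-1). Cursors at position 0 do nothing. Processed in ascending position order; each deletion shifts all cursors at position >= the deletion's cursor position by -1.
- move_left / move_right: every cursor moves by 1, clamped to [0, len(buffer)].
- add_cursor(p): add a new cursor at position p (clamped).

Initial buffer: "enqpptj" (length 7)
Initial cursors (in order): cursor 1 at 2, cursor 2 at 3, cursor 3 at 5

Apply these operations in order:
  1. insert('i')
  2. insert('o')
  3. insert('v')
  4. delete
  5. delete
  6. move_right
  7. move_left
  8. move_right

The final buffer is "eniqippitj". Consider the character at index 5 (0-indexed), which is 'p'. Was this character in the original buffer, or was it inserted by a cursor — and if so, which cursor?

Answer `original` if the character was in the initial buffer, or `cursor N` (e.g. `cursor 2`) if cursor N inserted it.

Answer: original

Derivation:
After op 1 (insert('i')): buffer="eniqippitj" (len 10), cursors c1@3 c2@5 c3@8, authorship ..1.2..3..
After op 2 (insert('o')): buffer="enioqioppiotj" (len 13), cursors c1@4 c2@7 c3@11, authorship ..11.22..33..
After op 3 (insert('v')): buffer="eniovqiovppiovtj" (len 16), cursors c1@5 c2@9 c3@14, authorship ..111.222..333..
After op 4 (delete): buffer="enioqioppiotj" (len 13), cursors c1@4 c2@7 c3@11, authorship ..11.22..33..
After op 5 (delete): buffer="eniqippitj" (len 10), cursors c1@3 c2@5 c3@8, authorship ..1.2..3..
After op 6 (move_right): buffer="eniqippitj" (len 10), cursors c1@4 c2@6 c3@9, authorship ..1.2..3..
After op 7 (move_left): buffer="eniqippitj" (len 10), cursors c1@3 c2@5 c3@8, authorship ..1.2..3..
After op 8 (move_right): buffer="eniqippitj" (len 10), cursors c1@4 c2@6 c3@9, authorship ..1.2..3..
Authorship (.=original, N=cursor N): . . 1 . 2 . . 3 . .
Index 5: author = original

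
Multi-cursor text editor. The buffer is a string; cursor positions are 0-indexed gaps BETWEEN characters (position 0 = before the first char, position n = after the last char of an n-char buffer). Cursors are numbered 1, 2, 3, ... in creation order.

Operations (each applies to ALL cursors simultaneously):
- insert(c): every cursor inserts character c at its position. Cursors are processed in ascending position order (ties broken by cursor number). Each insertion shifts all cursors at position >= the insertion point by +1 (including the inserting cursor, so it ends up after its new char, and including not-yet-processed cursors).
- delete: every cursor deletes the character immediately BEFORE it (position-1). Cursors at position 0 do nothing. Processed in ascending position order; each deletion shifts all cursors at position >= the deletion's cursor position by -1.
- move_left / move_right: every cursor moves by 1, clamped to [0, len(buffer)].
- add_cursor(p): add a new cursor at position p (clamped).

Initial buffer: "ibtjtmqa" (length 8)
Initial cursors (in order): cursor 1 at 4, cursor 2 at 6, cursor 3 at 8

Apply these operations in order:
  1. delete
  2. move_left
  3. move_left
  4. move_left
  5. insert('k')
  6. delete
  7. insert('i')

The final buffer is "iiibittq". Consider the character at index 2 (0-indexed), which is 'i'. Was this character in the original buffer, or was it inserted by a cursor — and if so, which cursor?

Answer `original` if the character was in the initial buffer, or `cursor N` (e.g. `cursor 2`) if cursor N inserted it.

Answer: cursor 2

Derivation:
After op 1 (delete): buffer="ibttq" (len 5), cursors c1@3 c2@4 c3@5, authorship .....
After op 2 (move_left): buffer="ibttq" (len 5), cursors c1@2 c2@3 c3@4, authorship .....
After op 3 (move_left): buffer="ibttq" (len 5), cursors c1@1 c2@2 c3@3, authorship .....
After op 4 (move_left): buffer="ibttq" (len 5), cursors c1@0 c2@1 c3@2, authorship .....
After op 5 (insert('k')): buffer="kikbkttq" (len 8), cursors c1@1 c2@3 c3@5, authorship 1.2.3...
After op 6 (delete): buffer="ibttq" (len 5), cursors c1@0 c2@1 c3@2, authorship .....
After op 7 (insert('i')): buffer="iiibittq" (len 8), cursors c1@1 c2@3 c3@5, authorship 1.2.3...
Authorship (.=original, N=cursor N): 1 . 2 . 3 . . .
Index 2: author = 2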